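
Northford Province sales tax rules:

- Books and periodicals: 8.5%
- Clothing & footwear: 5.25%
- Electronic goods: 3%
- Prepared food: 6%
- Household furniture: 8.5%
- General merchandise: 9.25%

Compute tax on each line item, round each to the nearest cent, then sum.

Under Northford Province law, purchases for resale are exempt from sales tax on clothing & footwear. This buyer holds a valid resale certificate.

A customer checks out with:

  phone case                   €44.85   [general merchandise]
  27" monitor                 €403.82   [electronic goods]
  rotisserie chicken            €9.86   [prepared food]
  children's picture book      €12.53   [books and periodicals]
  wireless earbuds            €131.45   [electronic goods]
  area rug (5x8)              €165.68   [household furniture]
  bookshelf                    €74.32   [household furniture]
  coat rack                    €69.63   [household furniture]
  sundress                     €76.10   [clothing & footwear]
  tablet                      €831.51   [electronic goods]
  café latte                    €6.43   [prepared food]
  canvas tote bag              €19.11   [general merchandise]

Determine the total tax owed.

€75.29

Phone case €44.85: general merchandise → 9.25% → €4.15
27" monitor €403.82: electronic goods → 3% → €12.11
Rotisserie chicken €9.86: prepared food → 6% → €0.59
Children's picture book €12.53: books and periodicals → 8.5% → €1.07
Wireless earbuds €131.45: electronic goods → 3% → €3.94
Area rug (5x8) €165.68: household furniture → 8.5% → €14.08
Bookshelf €74.32: household furniture → 8.5% → €6.32
Coat rack €69.63: household furniture → 8.5% → €5.92
Sundress €76.10: clothing & footwear, buyer-exempt → 0% → €0.00
Tablet €831.51: electronic goods → 3% → €24.95
Café latte €6.43: prepared food → 6% → €0.39
Canvas tote bag €19.11: general merchandise → 9.25% → €1.77
Total tax = €4.15 + €12.11 + €0.59 + €1.07 + €3.94 + €14.08 + €6.32 + €5.92 + €24.95 + €0.39 + €1.77 = €75.29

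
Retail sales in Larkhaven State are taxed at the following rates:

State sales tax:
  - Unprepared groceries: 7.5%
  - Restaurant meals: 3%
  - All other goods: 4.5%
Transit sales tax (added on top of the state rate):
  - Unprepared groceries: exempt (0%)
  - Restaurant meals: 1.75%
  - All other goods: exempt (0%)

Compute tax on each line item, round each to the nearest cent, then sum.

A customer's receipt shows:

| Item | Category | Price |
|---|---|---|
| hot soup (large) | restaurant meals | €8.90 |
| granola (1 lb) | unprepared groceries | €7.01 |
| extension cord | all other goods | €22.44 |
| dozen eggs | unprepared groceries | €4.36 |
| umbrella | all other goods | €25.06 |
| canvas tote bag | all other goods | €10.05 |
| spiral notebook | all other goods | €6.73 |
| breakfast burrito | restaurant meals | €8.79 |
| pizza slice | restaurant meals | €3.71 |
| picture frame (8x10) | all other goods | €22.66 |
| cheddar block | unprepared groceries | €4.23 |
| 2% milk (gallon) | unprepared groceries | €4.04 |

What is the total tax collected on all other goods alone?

Extension cord €22.44: all other goods → 4.5% + 0% transit = 4.5% → €1.01
Umbrella €25.06: all other goods → 4.5% + 0% transit = 4.5% → €1.13
Canvas tote bag €10.05: all other goods → 4.5% + 0% transit = 4.5% → €0.45
Spiral notebook €6.73: all other goods → 4.5% + 0% transit = 4.5% → €0.30
Picture frame (8x10) €22.66: all other goods → 4.5% + 0% transit = 4.5% → €1.02
Tax on all other goods = €1.01 + €1.13 + €0.45 + €0.30 + €1.02 = €3.91

€3.91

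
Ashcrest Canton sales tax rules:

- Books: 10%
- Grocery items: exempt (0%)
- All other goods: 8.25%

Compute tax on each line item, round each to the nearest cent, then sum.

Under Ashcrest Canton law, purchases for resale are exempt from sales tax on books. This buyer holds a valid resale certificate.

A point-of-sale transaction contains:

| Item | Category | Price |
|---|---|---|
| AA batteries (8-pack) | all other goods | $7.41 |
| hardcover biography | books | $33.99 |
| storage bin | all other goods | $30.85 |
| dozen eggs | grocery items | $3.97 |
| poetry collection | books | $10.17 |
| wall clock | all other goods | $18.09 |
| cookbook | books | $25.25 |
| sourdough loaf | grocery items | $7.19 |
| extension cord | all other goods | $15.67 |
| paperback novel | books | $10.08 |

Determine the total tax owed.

$5.94

AA batteries (8-pack) $7.41: all other goods → 8.25% → $0.61
Hardcover biography $33.99: books, buyer-exempt → 0% → $0.00
Storage bin $30.85: all other goods → 8.25% → $2.55
Dozen eggs $3.97: grocery items → 0% → $0.00
Poetry collection $10.17: books, buyer-exempt → 0% → $0.00
Wall clock $18.09: all other goods → 8.25% → $1.49
Cookbook $25.25: books, buyer-exempt → 0% → $0.00
Sourdough loaf $7.19: grocery items → 0% → $0.00
Extension cord $15.67: all other goods → 8.25% → $1.29
Paperback novel $10.08: books, buyer-exempt → 0% → $0.00
Total tax = $0.61 + $2.55 + $1.49 + $1.29 = $5.94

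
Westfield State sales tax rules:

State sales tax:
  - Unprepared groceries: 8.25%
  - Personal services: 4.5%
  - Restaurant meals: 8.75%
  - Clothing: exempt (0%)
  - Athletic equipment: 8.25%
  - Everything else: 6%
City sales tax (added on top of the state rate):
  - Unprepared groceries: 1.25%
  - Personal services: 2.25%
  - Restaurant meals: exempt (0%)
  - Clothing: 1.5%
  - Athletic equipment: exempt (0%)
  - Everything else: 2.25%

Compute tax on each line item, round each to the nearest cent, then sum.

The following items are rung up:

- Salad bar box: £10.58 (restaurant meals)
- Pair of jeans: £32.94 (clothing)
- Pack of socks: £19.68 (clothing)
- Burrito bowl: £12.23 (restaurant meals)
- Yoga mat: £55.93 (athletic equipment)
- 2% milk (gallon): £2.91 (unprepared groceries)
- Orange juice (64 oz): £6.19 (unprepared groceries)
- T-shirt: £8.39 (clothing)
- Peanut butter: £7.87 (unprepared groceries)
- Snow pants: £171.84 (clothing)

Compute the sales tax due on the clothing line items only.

£3.50

Pair of jeans £32.94: clothing → 0% + 1.5% city = 1.5% → £0.49
Pack of socks £19.68: clothing → 0% + 1.5% city = 1.5% → £0.30
T-shirt £8.39: clothing → 0% + 1.5% city = 1.5% → £0.13
Snow pants £171.84: clothing → 0% + 1.5% city = 1.5% → £2.58
Tax on clothing = £0.49 + £0.30 + £0.13 + £2.58 = £3.50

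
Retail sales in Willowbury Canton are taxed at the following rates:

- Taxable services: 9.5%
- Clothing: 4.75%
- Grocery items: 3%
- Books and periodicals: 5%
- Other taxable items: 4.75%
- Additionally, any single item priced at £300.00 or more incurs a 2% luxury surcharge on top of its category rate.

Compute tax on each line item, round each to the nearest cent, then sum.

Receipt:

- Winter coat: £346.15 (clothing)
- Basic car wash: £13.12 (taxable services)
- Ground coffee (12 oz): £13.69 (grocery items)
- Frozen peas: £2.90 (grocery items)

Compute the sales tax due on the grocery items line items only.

£0.50

Ground coffee (12 oz) £13.69: grocery items → 3% → £0.41
Frozen peas £2.90: grocery items → 3% → £0.09
Tax on grocery items = £0.41 + £0.09 = £0.50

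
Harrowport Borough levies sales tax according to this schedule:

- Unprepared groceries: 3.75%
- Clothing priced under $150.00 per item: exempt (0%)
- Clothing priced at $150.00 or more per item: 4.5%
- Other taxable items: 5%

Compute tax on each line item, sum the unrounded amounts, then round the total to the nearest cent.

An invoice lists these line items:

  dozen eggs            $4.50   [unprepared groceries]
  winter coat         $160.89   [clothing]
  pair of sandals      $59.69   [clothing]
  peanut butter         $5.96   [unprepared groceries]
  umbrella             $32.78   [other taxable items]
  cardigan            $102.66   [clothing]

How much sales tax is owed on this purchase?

$9.27

Dozen eggs $4.50: unprepared groceries → 3.75% → $0.16875
Winter coat $160.89: clothing, $150.00 or more → 4.5% → $7.24005
Pair of sandals $59.69: clothing, under $150.00 → 0% → $0.00
Peanut butter $5.96: unprepared groceries → 3.75% → $0.2235
Umbrella $32.78: other taxable items → 5% → $1.639
Cardigan $102.66: clothing, under $150.00 → 0% → $0.00
Unrounded tax sum = $9.2713 → $9.27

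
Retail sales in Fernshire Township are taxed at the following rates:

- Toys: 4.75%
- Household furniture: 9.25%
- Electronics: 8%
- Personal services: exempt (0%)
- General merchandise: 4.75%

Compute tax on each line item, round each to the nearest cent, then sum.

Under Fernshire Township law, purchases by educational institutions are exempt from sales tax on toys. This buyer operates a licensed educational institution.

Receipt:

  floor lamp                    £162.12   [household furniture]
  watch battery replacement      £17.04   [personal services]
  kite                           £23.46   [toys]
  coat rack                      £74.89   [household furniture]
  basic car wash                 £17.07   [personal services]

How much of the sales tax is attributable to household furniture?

£21.93

Floor lamp £162.12: household furniture → 9.25% → £15.00
Coat rack £74.89: household furniture → 9.25% → £6.93
Tax on household furniture = £15.00 + £6.93 = £21.93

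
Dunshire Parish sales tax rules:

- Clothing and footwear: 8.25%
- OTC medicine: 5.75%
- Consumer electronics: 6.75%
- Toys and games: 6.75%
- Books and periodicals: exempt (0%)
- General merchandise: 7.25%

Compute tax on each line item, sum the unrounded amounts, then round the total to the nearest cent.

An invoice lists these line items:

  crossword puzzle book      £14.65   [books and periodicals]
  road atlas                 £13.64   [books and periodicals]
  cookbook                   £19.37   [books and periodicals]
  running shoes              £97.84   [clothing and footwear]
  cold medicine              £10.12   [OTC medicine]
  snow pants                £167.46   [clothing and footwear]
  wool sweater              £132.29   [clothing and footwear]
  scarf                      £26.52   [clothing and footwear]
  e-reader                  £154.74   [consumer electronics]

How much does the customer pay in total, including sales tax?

Crossword puzzle book £14.65: books and periodicals → 0% → £0.00
Road atlas £13.64: books and periodicals → 0% → £0.00
Cookbook £19.37: books and periodicals → 0% → £0.00
Running shoes £97.84: clothing and footwear → 8.25% → £8.0718
Cold medicine £10.12: OTC medicine → 5.75% → £0.5819
Snow pants £167.46: clothing and footwear → 8.25% → £13.81545
Wool sweater £132.29: clothing and footwear → 8.25% → £10.913925
Scarf £26.52: clothing and footwear → 8.25% → £2.1879
E-reader £154.74: consumer electronics → 6.75% → £10.44495
Subtotal = £636.63; unrounded tax = £46.015925 → £46.02; total due = £682.65

£682.65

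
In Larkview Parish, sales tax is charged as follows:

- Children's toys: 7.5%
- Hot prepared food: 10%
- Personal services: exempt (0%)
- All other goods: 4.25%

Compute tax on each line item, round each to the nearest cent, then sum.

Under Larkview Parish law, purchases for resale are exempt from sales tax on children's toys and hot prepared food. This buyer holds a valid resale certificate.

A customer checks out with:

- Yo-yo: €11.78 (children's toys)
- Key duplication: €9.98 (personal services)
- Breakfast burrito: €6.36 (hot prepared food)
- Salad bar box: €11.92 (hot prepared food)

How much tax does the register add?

€0.00

Yo-yo €11.78: children's toys, buyer-exempt → 0% → €0.00
Key duplication €9.98: personal services → 0% → €0.00
Breakfast burrito €6.36: hot prepared food, buyer-exempt → 0% → €0.00
Salad bar box €11.92: hot prepared food, buyer-exempt → 0% → €0.00
Total tax = €0.00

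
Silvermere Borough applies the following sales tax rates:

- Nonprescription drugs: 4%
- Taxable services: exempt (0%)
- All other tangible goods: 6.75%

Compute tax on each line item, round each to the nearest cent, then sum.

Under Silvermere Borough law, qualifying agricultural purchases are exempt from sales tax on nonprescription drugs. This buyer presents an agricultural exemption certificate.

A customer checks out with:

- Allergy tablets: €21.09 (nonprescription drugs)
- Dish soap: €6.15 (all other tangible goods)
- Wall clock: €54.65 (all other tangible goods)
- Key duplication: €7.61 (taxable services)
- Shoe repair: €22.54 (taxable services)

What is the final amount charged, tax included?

Allergy tablets €21.09: nonprescription drugs, buyer-exempt → 0% → €0.00
Dish soap €6.15: all other tangible goods → 6.75% → €0.42
Wall clock €54.65: all other tangible goods → 6.75% → €3.69
Key duplication €7.61: taxable services → 0% → €0.00
Shoe repair €22.54: taxable services → 0% → €0.00
Subtotal = €112.04; tax = €4.11; total due = €116.15

€116.15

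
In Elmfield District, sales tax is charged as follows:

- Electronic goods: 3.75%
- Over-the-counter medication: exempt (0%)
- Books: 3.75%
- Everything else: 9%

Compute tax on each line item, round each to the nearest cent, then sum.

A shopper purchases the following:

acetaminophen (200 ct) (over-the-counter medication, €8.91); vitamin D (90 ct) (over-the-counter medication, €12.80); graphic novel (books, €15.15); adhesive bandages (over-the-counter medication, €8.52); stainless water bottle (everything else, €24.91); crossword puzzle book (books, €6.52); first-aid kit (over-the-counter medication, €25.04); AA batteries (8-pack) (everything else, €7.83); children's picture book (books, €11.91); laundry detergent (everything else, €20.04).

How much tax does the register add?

Acetaminophen (200 ct) €8.91: over-the-counter medication → 0% → €0.00
Vitamin D (90 ct) €12.80: over-the-counter medication → 0% → €0.00
Graphic novel €15.15: books → 3.75% → €0.57
Adhesive bandages €8.52: over-the-counter medication → 0% → €0.00
Stainless water bottle €24.91: everything else → 9% → €2.24
Crossword puzzle book €6.52: books → 3.75% → €0.24
First-aid kit €25.04: over-the-counter medication → 0% → €0.00
AA batteries (8-pack) €7.83: everything else → 9% → €0.70
Children's picture book €11.91: books → 3.75% → €0.45
Laundry detergent €20.04: everything else → 9% → €1.80
Total tax = €0.57 + €2.24 + €0.24 + €0.70 + €0.45 + €1.80 = €6.00

€6.00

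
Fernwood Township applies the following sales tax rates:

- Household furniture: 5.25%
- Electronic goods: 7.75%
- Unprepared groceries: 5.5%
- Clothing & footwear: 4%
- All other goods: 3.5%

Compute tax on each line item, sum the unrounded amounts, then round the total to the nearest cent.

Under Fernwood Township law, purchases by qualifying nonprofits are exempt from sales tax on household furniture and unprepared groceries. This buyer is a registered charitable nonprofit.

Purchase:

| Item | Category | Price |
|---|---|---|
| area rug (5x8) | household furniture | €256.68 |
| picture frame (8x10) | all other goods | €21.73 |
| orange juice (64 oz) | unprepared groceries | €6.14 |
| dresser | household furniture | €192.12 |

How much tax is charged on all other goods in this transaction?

Picture frame (8x10) €21.73: all other goods → 3.5% → €0.76055
Tax on all other goods: unrounded sum = €0.76055 → €0.76

€0.76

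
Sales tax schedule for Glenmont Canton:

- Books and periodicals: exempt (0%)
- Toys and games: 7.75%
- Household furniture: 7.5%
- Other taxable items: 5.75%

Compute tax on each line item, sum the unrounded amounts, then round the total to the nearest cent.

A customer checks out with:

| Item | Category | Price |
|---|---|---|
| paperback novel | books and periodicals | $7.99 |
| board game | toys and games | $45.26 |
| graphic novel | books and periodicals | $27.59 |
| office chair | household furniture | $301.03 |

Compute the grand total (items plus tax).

$407.95

Paperback novel $7.99: books and periodicals → 0% → $0.00
Board game $45.26: toys and games → 7.75% → $3.50765
Graphic novel $27.59: books and periodicals → 0% → $0.00
Office chair $301.03: household furniture → 7.5% → $22.57725
Subtotal = $381.87; unrounded tax = $26.0849 → $26.08; total due = $407.95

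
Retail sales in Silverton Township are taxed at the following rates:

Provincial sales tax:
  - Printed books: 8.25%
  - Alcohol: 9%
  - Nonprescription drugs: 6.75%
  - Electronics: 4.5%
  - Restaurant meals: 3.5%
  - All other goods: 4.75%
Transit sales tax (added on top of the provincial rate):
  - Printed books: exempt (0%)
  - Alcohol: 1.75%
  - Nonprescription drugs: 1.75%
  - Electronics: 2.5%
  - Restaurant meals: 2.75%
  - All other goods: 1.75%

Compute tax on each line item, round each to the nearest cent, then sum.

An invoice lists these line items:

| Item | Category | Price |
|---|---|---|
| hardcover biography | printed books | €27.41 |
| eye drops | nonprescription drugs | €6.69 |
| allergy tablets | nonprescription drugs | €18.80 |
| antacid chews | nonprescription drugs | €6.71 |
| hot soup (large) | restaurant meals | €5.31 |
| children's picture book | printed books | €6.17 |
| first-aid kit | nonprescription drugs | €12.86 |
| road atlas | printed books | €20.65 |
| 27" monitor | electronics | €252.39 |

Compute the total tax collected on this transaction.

Hardcover biography €27.41: printed books → 8.25% + 0% transit = 8.25% → €2.26
Eye drops €6.69: nonprescription drugs → 6.75% + 1.75% transit = 8.5% → €0.57
Allergy tablets €18.80: nonprescription drugs → 6.75% + 1.75% transit = 8.5% → €1.60
Antacid chews €6.71: nonprescription drugs → 6.75% + 1.75% transit = 8.5% → €0.57
Hot soup (large) €5.31: restaurant meals → 3.5% + 2.75% transit = 6.25% → €0.33
Children's picture book €6.17: printed books → 8.25% + 0% transit = 8.25% → €0.51
First-aid kit €12.86: nonprescription drugs → 6.75% + 1.75% transit = 8.5% → €1.09
Road atlas €20.65: printed books → 8.25% + 0% transit = 8.25% → €1.70
27" monitor €252.39: electronics → 4.5% + 2.5% transit = 7% → €17.67
Total tax = €2.26 + €0.57 + €1.60 + €0.57 + €0.33 + €0.51 + €1.09 + €1.70 + €17.67 = €26.30

€26.30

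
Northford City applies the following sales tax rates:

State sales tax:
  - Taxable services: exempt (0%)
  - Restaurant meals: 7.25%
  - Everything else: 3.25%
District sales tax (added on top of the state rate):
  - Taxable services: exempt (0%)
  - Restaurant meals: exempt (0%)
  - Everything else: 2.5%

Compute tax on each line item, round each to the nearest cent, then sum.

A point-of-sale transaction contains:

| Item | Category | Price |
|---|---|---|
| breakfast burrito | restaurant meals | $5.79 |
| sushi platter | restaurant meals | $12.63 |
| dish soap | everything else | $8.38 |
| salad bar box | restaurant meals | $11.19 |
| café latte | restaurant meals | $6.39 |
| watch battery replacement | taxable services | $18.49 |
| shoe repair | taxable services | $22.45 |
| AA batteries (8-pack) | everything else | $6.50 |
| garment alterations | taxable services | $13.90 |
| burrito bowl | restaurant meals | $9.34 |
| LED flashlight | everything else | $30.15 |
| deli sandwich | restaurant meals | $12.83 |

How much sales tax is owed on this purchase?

Breakfast burrito $5.79: restaurant meals → 7.25% + 0% district = 7.25% → $0.42
Sushi platter $12.63: restaurant meals → 7.25% + 0% district = 7.25% → $0.92
Dish soap $8.38: everything else → 3.25% + 2.5% district = 5.75% → $0.48
Salad bar box $11.19: restaurant meals → 7.25% + 0% district = 7.25% → $0.81
Café latte $6.39: restaurant meals → 7.25% + 0% district = 7.25% → $0.46
Watch battery replacement $18.49: taxable services → 0% + 0% district = 0% → $0.00
Shoe repair $22.45: taxable services → 0% + 0% district = 0% → $0.00
AA batteries (8-pack) $6.50: everything else → 3.25% + 2.5% district = 5.75% → $0.37
Garment alterations $13.90: taxable services → 0% + 0% district = 0% → $0.00
Burrito bowl $9.34: restaurant meals → 7.25% + 0% district = 7.25% → $0.68
LED flashlight $30.15: everything else → 3.25% + 2.5% district = 5.75% → $1.73
Deli sandwich $12.83: restaurant meals → 7.25% + 0% district = 7.25% → $0.93
Total tax = $0.42 + $0.92 + $0.48 + $0.81 + $0.46 + $0.37 + $0.68 + $1.73 + $0.93 = $6.80

$6.80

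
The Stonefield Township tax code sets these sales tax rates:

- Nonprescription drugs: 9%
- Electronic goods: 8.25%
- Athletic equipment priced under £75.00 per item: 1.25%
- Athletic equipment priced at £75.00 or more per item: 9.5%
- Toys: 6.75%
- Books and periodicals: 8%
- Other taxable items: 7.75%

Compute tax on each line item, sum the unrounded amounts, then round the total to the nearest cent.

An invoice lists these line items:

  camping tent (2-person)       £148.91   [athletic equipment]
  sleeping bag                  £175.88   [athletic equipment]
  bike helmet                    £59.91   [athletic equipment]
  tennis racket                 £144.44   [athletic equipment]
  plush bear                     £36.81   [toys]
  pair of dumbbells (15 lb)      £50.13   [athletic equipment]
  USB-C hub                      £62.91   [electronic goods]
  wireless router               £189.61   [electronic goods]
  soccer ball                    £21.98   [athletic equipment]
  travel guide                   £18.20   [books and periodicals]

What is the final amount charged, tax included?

£979.78

Camping tent (2-person) £148.91: athletic equipment, £75.00 or more → 9.5% → £14.14645
Sleeping bag £175.88: athletic equipment, £75.00 or more → 9.5% → £16.7086
Bike helmet £59.91: athletic equipment, under £75.00 → 1.25% → £0.748875
Tennis racket £144.44: athletic equipment, £75.00 or more → 9.5% → £13.7218
Plush bear £36.81: toys → 6.75% → £2.484675
Pair of dumbbells (15 lb) £50.13: athletic equipment, under £75.00 → 1.25% → £0.626625
USB-C hub £62.91: electronic goods → 8.25% → £5.190075
Wireless router £189.61: electronic goods → 8.25% → £15.642825
Soccer ball £21.98: athletic equipment, under £75.00 → 1.25% → £0.27475
Travel guide £18.20: books and periodicals → 8% → £1.456
Subtotal = £908.78; unrounded tax = £71.000675 → £71.00; total due = £979.78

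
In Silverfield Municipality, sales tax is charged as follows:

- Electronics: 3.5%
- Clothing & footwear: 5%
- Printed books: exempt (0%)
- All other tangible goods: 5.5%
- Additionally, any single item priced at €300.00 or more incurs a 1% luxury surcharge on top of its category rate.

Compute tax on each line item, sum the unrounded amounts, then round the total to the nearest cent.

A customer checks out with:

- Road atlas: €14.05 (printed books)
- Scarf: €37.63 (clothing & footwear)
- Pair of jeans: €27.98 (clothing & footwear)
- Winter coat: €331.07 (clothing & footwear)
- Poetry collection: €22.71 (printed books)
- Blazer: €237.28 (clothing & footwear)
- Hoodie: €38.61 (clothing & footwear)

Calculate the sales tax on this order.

Road atlas €14.05: printed books → 0% → €0.00
Scarf €37.63: clothing & footwear → 5% → €1.8815
Pair of jeans €27.98: clothing & footwear → 5% → €1.399
Winter coat €331.07: clothing & footwear → 5% + 1% surcharge = 6% → €19.8642
Poetry collection €22.71: printed books → 0% → €0.00
Blazer €237.28: clothing & footwear → 5% → €11.864
Hoodie €38.61: clothing & footwear → 5% → €1.9305
Unrounded tax sum = €36.9392 → €36.94

€36.94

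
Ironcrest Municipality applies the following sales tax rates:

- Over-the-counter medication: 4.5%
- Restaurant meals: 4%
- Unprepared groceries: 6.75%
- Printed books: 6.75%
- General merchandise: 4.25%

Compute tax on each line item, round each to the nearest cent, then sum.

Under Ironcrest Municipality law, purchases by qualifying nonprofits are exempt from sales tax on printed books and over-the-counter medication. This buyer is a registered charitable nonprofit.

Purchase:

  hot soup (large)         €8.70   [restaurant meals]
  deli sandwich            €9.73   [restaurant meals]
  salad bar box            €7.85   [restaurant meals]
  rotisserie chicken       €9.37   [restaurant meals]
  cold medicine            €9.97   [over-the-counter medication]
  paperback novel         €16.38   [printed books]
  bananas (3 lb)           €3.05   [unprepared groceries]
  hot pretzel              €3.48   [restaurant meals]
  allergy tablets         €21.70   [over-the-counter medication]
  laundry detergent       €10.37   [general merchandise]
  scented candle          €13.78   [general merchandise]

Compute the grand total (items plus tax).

Hot soup (large) €8.70: restaurant meals → 4% → €0.35
Deli sandwich €9.73: restaurant meals → 4% → €0.39
Salad bar box €7.85: restaurant meals → 4% → €0.31
Rotisserie chicken €9.37: restaurant meals → 4% → €0.37
Cold medicine €9.97: over-the-counter medication, buyer-exempt → 0% → €0.00
Paperback novel €16.38: printed books, buyer-exempt → 0% → €0.00
Bananas (3 lb) €3.05: unprepared groceries → 6.75% → €0.21
Hot pretzel €3.48: restaurant meals → 4% → €0.14
Allergy tablets €21.70: over-the-counter medication, buyer-exempt → 0% → €0.00
Laundry detergent €10.37: general merchandise → 4.25% → €0.44
Scented candle €13.78: general merchandise → 4.25% → €0.59
Subtotal = €114.38; tax = €2.80; total due = €117.18

€117.18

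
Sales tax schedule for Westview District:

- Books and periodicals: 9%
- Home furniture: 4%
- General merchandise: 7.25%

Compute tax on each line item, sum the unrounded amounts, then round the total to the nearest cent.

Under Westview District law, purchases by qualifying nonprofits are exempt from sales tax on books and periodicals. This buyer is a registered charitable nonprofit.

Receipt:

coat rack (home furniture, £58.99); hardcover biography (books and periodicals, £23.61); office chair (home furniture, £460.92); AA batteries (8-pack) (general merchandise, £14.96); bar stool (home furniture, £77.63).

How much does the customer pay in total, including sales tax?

£661.10

Coat rack £58.99: home furniture → 4% → £2.3596
Hardcover biography £23.61: books and periodicals, buyer-exempt → 0% → £0.00
Office chair £460.92: home furniture → 4% → £18.4368
AA batteries (8-pack) £14.96: general merchandise → 7.25% → £1.0846
Bar stool £77.63: home furniture → 4% → £3.1052
Subtotal = £636.11; unrounded tax = £24.9862 → £24.99; total due = £661.10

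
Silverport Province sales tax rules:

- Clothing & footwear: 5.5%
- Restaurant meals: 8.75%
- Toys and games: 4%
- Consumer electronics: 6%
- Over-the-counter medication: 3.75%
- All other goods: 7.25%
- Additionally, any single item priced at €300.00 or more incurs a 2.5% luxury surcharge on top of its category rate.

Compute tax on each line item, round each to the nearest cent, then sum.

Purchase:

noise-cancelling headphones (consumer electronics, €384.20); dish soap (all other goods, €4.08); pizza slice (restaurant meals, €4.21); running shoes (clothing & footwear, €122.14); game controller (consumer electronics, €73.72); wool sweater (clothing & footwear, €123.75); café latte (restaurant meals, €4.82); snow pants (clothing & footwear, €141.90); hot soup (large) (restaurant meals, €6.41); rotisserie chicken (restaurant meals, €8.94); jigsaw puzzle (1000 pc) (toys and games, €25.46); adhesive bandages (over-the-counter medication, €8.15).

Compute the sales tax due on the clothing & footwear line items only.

€21.33

Running shoes €122.14: clothing & footwear → 5.5% → €6.72
Wool sweater €123.75: clothing & footwear → 5.5% → €6.81
Snow pants €141.90: clothing & footwear → 5.5% → €7.80
Tax on clothing & footwear = €6.72 + €6.81 + €7.80 = €21.33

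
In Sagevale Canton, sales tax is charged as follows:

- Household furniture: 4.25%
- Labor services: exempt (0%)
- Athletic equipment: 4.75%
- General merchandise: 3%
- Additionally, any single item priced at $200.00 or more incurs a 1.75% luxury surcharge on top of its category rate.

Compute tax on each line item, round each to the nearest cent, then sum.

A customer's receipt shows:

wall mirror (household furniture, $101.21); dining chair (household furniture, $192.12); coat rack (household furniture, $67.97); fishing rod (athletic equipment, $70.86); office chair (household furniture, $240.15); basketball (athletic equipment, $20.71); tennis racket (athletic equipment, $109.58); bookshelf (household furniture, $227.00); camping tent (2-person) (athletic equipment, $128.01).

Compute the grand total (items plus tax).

$1216.64

Wall mirror $101.21: household furniture → 4.25% → $4.30
Dining chair $192.12: household furniture → 4.25% → $8.17
Coat rack $67.97: household furniture → 4.25% → $2.89
Fishing rod $70.86: athletic equipment → 4.75% → $3.37
Office chair $240.15: household furniture → 4.25% + 1.75% surcharge = 6% → $14.41
Basketball $20.71: athletic equipment → 4.75% → $0.98
Tennis racket $109.58: athletic equipment → 4.75% → $5.21
Bookshelf $227.00: household furniture → 4.25% + 1.75% surcharge = 6% → $13.62
Camping tent (2-person) $128.01: athletic equipment → 4.75% → $6.08
Subtotal = $1157.61; tax = $59.03; total due = $1216.64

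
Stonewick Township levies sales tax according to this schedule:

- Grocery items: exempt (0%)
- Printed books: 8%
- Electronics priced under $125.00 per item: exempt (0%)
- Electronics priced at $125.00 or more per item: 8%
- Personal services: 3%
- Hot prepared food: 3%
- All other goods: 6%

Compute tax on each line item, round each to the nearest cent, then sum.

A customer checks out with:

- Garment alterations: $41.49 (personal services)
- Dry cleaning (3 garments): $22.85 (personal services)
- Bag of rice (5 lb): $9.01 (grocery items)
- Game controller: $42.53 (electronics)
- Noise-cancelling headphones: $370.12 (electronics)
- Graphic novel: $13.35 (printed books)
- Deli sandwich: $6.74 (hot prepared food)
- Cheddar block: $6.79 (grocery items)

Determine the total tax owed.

Garment alterations $41.49: personal services → 3% → $1.24
Dry cleaning (3 garments) $22.85: personal services → 3% → $0.69
Bag of rice (5 lb) $9.01: grocery items → 0% → $0.00
Game controller $42.53: electronics, under $125.00 → 0% → $0.00
Noise-cancelling headphones $370.12: electronics, $125.00 or more → 8% → $29.61
Graphic novel $13.35: printed books → 8% → $1.07
Deli sandwich $6.74: hot prepared food → 3% → $0.20
Cheddar block $6.79: grocery items → 0% → $0.00
Total tax = $1.24 + $0.69 + $29.61 + $1.07 + $0.20 = $32.81

$32.81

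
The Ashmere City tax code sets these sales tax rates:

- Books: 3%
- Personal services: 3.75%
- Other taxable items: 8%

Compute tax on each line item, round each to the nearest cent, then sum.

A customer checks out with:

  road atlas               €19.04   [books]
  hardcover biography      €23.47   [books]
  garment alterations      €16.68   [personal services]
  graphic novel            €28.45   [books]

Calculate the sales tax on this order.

Road atlas €19.04: books → 3% → €0.57
Hardcover biography €23.47: books → 3% → €0.70
Garment alterations €16.68: personal services → 3.75% → €0.63
Graphic novel €28.45: books → 3% → €0.85
Total tax = €0.57 + €0.70 + €0.63 + €0.85 = €2.75

€2.75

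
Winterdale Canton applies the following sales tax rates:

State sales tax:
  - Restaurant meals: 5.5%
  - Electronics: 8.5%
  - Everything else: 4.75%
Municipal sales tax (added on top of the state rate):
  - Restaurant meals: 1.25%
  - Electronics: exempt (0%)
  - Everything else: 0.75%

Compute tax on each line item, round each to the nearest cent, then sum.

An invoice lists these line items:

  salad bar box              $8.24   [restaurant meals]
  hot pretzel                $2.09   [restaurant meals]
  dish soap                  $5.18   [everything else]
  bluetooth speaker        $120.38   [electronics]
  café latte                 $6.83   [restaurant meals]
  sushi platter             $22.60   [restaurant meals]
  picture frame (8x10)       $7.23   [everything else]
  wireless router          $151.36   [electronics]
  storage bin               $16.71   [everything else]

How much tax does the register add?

Salad bar box $8.24: restaurant meals → 5.5% + 1.25% municipal = 6.75% → $0.56
Hot pretzel $2.09: restaurant meals → 5.5% + 1.25% municipal = 6.75% → $0.14
Dish soap $5.18: everything else → 4.75% + 0.75% municipal = 5.5% → $0.28
Bluetooth speaker $120.38: electronics → 8.5% + 0% municipal = 8.5% → $10.23
Café latte $6.83: restaurant meals → 5.5% + 1.25% municipal = 6.75% → $0.46
Sushi platter $22.60: restaurant meals → 5.5% + 1.25% municipal = 6.75% → $1.53
Picture frame (8x10) $7.23: everything else → 4.75% + 0.75% municipal = 5.5% → $0.40
Wireless router $151.36: electronics → 8.5% + 0% municipal = 8.5% → $12.87
Storage bin $16.71: everything else → 4.75% + 0.75% municipal = 5.5% → $0.92
Total tax = $0.56 + $0.14 + $0.28 + $10.23 + $0.46 + $1.53 + $0.40 + $12.87 + $0.92 = $27.39

$27.39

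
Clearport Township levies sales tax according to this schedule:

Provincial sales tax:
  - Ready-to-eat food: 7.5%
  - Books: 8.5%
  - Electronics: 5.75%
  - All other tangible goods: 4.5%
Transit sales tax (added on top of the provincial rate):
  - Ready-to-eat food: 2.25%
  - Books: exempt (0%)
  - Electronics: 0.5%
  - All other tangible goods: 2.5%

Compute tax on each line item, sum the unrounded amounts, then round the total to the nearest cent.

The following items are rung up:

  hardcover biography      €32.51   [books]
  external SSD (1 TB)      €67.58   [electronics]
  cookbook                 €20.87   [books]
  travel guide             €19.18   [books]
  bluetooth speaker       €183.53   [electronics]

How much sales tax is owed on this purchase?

€21.86

Hardcover biography €32.51: books → 8.5% + 0% transit = 8.5% → €2.76335
External SSD (1 TB) €67.58: electronics → 5.75% + 0.5% transit = 6.25% → €4.22375
Cookbook €20.87: books → 8.5% + 0% transit = 8.5% → €1.77395
Travel guide €19.18: books → 8.5% + 0% transit = 8.5% → €1.6303
Bluetooth speaker €183.53: electronics → 5.75% + 0.5% transit = 6.25% → €11.470625
Unrounded tax sum = €21.861975 → €21.86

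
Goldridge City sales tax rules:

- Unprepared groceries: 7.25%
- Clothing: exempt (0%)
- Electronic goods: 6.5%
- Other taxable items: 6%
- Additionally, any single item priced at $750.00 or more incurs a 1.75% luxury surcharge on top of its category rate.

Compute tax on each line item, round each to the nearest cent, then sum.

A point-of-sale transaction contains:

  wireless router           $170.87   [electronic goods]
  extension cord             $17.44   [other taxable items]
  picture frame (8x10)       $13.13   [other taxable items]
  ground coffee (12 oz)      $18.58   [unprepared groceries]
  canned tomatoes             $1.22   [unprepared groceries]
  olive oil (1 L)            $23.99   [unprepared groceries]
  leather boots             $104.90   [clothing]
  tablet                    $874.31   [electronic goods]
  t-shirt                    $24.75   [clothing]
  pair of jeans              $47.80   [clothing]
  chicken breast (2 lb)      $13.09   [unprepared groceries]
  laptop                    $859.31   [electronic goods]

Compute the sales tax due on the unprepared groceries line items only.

$4.13

Ground coffee (12 oz) $18.58: unprepared groceries → 7.25% → $1.35
Canned tomatoes $1.22: unprepared groceries → 7.25% → $0.09
Olive oil (1 L) $23.99: unprepared groceries → 7.25% → $1.74
Chicken breast (2 lb) $13.09: unprepared groceries → 7.25% → $0.95
Tax on unprepared groceries = $1.35 + $0.09 + $1.74 + $0.95 = $4.13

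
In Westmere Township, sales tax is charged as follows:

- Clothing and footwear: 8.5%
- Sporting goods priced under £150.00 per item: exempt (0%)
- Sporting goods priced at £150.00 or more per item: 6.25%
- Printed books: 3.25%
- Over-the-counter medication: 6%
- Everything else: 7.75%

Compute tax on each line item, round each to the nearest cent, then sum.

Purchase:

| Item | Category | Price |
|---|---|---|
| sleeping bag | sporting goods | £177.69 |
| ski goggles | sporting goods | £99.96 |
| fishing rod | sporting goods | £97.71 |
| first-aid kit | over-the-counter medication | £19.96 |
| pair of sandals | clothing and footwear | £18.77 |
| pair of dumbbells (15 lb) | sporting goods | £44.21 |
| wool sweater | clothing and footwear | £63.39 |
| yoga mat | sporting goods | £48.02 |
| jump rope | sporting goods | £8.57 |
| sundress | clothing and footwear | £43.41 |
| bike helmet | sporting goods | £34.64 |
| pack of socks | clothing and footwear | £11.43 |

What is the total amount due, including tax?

£691.72

Sleeping bag £177.69: sporting goods, £150.00 or more → 6.25% → £11.11
Ski goggles £99.96: sporting goods, under £150.00 → 0% → £0.00
Fishing rod £97.71: sporting goods, under £150.00 → 0% → £0.00
First-aid kit £19.96: over-the-counter medication → 6% → £1.20
Pair of sandals £18.77: clothing and footwear → 8.5% → £1.60
Pair of dumbbells (15 lb) £44.21: sporting goods, under £150.00 → 0% → £0.00
Wool sweater £63.39: clothing and footwear → 8.5% → £5.39
Yoga mat £48.02: sporting goods, under £150.00 → 0% → £0.00
Jump rope £8.57: sporting goods, under £150.00 → 0% → £0.00
Sundress £43.41: clothing and footwear → 8.5% → £3.69
Bike helmet £34.64: sporting goods, under £150.00 → 0% → £0.00
Pack of socks £11.43: clothing and footwear → 8.5% → £0.97
Subtotal = £667.76; tax = £23.96; total due = £691.72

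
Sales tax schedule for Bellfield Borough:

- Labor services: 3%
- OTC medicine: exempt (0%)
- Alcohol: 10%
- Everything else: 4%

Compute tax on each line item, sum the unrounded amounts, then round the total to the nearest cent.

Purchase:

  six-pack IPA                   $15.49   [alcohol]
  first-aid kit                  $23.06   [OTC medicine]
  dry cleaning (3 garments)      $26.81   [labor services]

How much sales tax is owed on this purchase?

Six-pack IPA $15.49: alcohol → 10% → $1.549
First-aid kit $23.06: OTC medicine → 0% → $0.00
Dry cleaning (3 garments) $26.81: labor services → 3% → $0.8043
Unrounded tax sum = $2.3533 → $2.35

$2.35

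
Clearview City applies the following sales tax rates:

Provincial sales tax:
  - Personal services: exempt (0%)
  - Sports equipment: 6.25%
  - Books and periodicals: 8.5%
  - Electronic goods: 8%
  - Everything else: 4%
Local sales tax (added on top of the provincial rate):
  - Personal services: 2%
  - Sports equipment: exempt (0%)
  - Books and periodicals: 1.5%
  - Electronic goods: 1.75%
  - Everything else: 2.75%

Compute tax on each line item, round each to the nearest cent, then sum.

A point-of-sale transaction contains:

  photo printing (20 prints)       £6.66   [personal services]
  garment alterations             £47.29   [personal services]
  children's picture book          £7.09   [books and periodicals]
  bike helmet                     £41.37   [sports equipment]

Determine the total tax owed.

Photo printing (20 prints) £6.66: personal services → 0% + 2% local = 2% → £0.13
Garment alterations £47.29: personal services → 0% + 2% local = 2% → £0.95
Children's picture book £7.09: books and periodicals → 8.5% + 1.5% local = 10% → £0.71
Bike helmet £41.37: sports equipment → 6.25% + 0% local = 6.25% → £2.59
Total tax = £0.13 + £0.95 + £0.71 + £2.59 = £4.38

£4.38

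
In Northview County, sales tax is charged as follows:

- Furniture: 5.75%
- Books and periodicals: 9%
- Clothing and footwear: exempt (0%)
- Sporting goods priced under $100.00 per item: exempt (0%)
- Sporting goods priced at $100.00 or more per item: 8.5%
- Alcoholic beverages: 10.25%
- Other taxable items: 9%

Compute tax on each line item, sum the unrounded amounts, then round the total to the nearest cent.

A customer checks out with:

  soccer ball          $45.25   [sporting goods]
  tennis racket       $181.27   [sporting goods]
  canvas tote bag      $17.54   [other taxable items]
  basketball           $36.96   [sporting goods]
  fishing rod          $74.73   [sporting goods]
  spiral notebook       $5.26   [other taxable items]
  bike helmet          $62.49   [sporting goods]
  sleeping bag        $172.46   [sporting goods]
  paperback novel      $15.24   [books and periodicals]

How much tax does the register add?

$33.49

Soccer ball $45.25: sporting goods, under $100.00 → 0% → $0.00
Tennis racket $181.27: sporting goods, $100.00 or more → 8.5% → $15.40795
Canvas tote bag $17.54: other taxable items → 9% → $1.5786
Basketball $36.96: sporting goods, under $100.00 → 0% → $0.00
Fishing rod $74.73: sporting goods, under $100.00 → 0% → $0.00
Spiral notebook $5.26: other taxable items → 9% → $0.4734
Bike helmet $62.49: sporting goods, under $100.00 → 0% → $0.00
Sleeping bag $172.46: sporting goods, $100.00 or more → 8.5% → $14.6591
Paperback novel $15.24: books and periodicals → 9% → $1.3716
Unrounded tax sum = $33.49065 → $33.49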